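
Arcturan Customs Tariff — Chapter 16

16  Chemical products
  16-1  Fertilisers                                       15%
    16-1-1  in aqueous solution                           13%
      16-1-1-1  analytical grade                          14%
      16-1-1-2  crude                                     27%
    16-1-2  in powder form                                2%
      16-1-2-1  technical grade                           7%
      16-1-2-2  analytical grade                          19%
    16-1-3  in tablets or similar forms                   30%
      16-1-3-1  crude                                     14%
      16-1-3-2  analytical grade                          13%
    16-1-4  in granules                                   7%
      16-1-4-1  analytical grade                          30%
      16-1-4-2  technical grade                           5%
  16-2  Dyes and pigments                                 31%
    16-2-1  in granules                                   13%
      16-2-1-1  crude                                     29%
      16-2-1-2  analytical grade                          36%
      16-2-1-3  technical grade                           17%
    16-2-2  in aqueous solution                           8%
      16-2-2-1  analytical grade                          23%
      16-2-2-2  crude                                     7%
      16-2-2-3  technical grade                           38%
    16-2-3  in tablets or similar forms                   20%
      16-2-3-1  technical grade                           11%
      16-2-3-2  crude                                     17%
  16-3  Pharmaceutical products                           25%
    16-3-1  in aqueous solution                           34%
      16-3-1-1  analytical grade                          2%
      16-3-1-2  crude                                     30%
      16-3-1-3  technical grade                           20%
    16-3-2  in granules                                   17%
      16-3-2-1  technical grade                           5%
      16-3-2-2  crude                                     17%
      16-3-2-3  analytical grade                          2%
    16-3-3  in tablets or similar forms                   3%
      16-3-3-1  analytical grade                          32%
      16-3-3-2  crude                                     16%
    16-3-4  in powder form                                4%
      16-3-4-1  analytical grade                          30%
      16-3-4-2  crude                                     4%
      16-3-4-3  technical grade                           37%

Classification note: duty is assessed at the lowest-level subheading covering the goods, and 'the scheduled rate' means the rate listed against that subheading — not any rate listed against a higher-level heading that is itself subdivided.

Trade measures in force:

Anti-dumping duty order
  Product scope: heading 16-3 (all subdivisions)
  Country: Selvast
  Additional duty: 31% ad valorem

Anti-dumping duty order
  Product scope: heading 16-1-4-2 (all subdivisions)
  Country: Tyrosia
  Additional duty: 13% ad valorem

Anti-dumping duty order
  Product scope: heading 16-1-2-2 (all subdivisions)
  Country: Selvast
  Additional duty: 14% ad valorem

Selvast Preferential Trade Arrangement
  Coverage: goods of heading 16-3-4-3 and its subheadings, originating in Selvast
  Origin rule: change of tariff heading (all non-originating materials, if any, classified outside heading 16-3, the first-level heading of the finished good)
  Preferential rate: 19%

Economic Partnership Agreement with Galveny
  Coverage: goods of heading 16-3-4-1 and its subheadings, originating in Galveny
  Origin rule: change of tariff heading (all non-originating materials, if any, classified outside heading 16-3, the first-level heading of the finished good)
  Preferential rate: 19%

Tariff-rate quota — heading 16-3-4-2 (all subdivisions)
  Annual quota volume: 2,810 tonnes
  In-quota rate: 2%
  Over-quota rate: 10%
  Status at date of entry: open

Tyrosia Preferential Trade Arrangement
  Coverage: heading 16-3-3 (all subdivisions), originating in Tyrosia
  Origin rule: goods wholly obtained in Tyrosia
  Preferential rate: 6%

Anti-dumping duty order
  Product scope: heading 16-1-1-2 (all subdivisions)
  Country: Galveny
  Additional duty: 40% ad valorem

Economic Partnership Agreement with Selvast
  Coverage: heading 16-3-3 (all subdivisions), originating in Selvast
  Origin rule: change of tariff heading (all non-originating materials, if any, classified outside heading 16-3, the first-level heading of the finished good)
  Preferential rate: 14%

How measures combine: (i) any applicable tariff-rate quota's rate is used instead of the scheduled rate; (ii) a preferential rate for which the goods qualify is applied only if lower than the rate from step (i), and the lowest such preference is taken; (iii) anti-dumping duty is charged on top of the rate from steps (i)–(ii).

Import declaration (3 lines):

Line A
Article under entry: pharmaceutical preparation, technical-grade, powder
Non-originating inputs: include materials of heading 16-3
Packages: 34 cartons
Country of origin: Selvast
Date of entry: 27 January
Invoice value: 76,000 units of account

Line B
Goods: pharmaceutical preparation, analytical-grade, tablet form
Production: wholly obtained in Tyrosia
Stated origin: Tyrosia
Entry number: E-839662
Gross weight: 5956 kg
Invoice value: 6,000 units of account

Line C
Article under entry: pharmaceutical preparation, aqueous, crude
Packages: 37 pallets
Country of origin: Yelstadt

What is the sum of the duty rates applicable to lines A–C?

104%

Line A: pharmaceutical → 16-3; powder → 16-3-4; technical-grade → 16-3-4-3. Scheduled 37%. Selvast agreement on 16-3-4-3: CTH not met; Selvast agreement on 16-3-3: 16-3-4-3 not covered; anti-dumping (Selvast, 16-3): +31%; total 37% + 31% = 68%. → 68%.
Line B: pharmaceutical → 16-3; tablet form → 16-3-3; analytical-grade → 16-3-3-1. Scheduled 32%. Tyrosia agreement on 16-3-3: wholly obtained → 6% available; preferential 6%. → 6%.
Line C: pharmaceutical → 16-3; aqueous → 16-3-1; crude → 16-3-1-2. Scheduled 30%. No special measure applies. → 30%.
Sum: 68% + 6% + 30% = 104%.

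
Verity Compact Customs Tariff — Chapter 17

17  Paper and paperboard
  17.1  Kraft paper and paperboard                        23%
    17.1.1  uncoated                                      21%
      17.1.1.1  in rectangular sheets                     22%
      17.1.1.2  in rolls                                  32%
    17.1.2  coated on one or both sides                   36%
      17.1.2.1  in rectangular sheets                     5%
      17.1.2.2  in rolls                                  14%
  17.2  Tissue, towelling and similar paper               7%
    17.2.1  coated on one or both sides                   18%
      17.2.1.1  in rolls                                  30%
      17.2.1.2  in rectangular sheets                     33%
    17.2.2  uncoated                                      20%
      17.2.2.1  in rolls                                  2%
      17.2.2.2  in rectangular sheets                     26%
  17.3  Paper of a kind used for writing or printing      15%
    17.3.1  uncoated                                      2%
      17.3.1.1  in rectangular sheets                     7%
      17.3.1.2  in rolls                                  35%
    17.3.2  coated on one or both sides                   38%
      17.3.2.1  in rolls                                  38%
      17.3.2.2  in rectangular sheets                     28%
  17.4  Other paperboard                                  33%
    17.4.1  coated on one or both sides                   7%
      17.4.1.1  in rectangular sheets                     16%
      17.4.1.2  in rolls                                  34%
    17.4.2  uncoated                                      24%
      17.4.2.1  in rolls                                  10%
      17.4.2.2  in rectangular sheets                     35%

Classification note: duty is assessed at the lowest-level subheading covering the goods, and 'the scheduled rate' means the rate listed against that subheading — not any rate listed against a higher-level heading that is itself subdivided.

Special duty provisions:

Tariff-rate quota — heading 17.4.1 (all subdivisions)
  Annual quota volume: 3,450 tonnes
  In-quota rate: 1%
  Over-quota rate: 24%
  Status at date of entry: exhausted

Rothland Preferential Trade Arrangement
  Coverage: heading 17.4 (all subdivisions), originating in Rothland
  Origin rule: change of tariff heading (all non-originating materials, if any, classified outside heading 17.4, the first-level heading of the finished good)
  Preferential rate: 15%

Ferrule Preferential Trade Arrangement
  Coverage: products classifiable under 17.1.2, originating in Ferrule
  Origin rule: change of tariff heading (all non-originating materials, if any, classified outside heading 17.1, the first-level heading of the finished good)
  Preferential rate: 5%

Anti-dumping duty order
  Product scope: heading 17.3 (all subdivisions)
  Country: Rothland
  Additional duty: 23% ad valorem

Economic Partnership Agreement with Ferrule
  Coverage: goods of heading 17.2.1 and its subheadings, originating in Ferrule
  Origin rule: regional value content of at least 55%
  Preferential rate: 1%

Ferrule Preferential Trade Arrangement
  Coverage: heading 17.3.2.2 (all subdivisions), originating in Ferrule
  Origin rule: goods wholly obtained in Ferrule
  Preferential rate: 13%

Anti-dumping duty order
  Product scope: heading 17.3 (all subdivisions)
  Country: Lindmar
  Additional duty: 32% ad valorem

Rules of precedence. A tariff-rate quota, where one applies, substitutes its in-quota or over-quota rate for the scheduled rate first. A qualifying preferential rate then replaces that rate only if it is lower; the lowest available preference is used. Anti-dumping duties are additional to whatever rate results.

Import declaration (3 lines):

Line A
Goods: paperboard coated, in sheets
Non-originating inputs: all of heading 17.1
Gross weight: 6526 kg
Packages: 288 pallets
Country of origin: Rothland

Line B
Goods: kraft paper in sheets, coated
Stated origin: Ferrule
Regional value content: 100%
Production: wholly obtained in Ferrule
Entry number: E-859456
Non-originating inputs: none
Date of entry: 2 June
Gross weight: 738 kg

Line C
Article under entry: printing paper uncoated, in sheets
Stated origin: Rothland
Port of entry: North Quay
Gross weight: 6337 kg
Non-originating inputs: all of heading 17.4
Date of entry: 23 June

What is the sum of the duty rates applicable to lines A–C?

50%

Line A: paperboard → 17.4; coated → 17.4.1; in sheets → 17.4.1.1. Scheduled 16%. quota on 17.4.1 exhausted → over-quota 24%; Rothland agreement on 17.4: CTH met → 15% available; preferential 15%. → 15%.
Line B: kraft paper → 17.1; coated → 17.1.2; in sheets → 17.1.2.1. Scheduled 5%. Ferrule agreement on 17.1.2: CTH met → 5% available; Ferrule agreement on 17.2.1: 17.1.2.1 not covered; Ferrule agreement on 17.3.2.2: 17.1.2.1 not covered; preference 5% not lower than 5% → no reduction. → 5%.
Line C: printing paper → 17.3; uncoated → 17.3.1; in sheets → 17.3.1.1. Scheduled 7%. Rothland agreement on 17.4: 17.3.1.1 not covered; anti-dumping (Rothland, 17.3): +23%; total 7% + 23% = 30%. → 30%.
Sum: 15% + 5% + 30% = 50%.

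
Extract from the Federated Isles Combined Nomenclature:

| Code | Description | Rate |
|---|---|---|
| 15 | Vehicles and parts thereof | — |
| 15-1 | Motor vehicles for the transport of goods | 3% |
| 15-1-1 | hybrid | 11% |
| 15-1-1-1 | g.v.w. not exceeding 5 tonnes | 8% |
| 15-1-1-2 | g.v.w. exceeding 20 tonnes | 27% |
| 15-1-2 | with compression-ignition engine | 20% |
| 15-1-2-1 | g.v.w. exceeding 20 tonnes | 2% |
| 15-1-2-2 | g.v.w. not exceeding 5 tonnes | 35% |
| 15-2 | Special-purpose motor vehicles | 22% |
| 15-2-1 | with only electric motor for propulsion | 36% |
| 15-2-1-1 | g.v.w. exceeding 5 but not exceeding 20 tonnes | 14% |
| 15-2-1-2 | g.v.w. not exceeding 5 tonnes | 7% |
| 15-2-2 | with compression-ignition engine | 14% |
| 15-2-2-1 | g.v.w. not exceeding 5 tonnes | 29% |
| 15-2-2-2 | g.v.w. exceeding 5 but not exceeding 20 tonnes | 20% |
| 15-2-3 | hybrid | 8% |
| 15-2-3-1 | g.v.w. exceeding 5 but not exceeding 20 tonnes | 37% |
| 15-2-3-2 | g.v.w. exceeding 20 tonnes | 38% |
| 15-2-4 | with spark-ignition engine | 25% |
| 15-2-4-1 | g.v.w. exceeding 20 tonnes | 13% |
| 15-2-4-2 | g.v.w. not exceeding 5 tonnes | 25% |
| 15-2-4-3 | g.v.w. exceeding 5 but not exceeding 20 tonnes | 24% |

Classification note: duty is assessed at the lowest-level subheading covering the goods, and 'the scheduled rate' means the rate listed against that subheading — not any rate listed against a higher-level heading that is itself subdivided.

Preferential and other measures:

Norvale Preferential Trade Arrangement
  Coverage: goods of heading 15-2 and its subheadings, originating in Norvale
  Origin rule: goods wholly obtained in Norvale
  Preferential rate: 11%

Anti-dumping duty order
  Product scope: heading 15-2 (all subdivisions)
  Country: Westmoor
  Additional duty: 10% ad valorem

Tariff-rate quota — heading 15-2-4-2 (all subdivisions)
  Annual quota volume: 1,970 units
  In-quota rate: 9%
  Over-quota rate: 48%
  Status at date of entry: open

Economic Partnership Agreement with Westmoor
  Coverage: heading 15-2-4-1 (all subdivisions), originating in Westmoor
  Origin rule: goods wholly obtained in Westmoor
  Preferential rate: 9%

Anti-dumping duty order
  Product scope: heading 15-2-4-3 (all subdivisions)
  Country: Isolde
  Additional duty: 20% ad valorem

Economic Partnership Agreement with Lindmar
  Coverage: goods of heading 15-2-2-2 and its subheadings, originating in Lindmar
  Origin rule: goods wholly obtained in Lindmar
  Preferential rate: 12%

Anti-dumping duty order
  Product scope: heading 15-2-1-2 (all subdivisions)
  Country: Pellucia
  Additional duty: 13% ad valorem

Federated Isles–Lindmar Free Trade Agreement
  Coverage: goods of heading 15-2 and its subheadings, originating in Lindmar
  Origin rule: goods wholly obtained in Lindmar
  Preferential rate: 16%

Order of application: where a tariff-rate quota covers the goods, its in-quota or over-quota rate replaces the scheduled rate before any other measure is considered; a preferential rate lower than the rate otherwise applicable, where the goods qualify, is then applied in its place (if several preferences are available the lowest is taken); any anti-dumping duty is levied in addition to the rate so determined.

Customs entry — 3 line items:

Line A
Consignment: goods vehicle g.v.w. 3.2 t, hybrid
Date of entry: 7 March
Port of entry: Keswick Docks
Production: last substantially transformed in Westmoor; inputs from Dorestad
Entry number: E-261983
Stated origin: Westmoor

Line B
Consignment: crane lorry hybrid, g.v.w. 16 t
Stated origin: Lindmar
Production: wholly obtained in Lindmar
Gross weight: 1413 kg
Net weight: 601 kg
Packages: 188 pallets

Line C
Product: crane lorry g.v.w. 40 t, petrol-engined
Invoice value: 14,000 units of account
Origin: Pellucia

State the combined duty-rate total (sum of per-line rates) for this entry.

Line A: goods vehicle → 15-1; hybrid → 15-1-1; g.v.w. 3.2 t → 15-1-1-1. Scheduled 8%. Westmoor agreement on 15-2-4-1: 15-1-1-1 not covered. → 8%.
Line B: crane lorry → 15-2; hybrid → 15-2-3; g.v.w. 16 t → 15-2-3-1. Scheduled 37%. Lindmar agreement on 15-2-2-2: 15-2-3-1 not covered; Lindmar agreement on 15-2: wholly obtained → 16% available; preferential 16%. → 16%.
Line C: crane lorry → 15-2; petrol-engined → 15-2-4; g.v.w. 40 t → 15-2-4-1. Scheduled 13%. No special measure applies. → 13%.
Sum: 8% + 16% + 13% = 37%.

37%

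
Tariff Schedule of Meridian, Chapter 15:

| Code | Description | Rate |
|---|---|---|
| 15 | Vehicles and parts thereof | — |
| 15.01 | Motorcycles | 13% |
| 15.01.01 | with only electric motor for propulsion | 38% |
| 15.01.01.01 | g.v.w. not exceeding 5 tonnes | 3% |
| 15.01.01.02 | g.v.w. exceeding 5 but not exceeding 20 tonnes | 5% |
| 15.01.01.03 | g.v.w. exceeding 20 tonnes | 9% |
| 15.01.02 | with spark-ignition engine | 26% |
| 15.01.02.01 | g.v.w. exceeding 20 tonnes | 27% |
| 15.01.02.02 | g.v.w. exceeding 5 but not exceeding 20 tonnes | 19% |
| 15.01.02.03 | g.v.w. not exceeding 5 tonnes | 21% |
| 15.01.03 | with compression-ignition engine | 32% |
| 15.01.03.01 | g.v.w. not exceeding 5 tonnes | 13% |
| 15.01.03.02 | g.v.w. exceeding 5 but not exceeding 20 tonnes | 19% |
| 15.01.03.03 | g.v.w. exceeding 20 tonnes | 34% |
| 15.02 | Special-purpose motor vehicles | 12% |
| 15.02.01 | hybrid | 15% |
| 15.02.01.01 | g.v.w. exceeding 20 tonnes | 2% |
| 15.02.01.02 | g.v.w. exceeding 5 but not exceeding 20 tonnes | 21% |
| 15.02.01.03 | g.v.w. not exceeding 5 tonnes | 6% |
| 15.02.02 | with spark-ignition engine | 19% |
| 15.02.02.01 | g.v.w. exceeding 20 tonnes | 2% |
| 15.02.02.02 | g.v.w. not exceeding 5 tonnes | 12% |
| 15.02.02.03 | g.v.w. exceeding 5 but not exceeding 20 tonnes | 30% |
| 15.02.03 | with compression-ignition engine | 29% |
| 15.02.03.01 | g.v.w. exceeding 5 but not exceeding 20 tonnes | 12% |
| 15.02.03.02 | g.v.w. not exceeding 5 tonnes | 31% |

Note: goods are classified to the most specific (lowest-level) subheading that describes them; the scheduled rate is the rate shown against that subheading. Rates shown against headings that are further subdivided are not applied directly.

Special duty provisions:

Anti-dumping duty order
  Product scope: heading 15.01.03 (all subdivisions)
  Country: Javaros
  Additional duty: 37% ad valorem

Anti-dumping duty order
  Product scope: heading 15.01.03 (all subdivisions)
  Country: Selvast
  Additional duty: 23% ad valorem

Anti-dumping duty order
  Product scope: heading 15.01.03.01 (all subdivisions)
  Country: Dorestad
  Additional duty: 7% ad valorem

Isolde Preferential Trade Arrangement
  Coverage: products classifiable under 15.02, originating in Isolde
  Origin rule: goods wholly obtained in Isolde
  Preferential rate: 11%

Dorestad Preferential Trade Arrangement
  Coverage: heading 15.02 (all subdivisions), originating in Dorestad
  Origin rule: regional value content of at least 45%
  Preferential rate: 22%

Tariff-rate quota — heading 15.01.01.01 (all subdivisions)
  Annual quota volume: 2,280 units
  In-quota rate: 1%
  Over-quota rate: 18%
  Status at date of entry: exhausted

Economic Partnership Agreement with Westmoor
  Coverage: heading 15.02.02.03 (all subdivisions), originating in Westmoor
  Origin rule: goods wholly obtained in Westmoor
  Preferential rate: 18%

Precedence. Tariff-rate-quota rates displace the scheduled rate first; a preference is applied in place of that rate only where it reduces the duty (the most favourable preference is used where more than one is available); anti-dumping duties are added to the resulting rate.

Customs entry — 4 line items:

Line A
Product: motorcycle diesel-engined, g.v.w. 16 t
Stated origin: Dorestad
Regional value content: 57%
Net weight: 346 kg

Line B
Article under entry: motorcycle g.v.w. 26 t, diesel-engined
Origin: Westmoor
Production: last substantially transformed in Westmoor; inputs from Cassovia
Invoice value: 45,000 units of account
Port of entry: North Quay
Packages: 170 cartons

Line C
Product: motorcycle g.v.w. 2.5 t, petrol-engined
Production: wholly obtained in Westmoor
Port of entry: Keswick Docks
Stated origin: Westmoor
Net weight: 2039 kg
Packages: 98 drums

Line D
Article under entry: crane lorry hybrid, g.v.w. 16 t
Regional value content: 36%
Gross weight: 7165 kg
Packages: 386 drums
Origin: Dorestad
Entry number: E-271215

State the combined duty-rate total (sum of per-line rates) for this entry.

95%

Line A: motorcycle → 15.01; diesel-engined → 15.01.03; g.v.w. 16 t → 15.01.03.02. Scheduled 19%. Dorestad agreement on 15.02: 15.01.03.02 not covered. → 19%.
Line B: motorcycle → 15.01; diesel-engined → 15.01.03; g.v.w. 26 t → 15.01.03.03. Scheduled 34%. Westmoor agreement on 15.02.02.03: 15.01.03.03 not covered. → 34%.
Line C: motorcycle → 15.01; petrol-engined → 15.01.02; g.v.w. 2.5 t → 15.01.02.03. Scheduled 21%. Westmoor agreement on 15.02.02.03: 15.01.02.03 not covered. → 21%.
Line D: crane lorry → 15.02; hybrid → 15.02.01; g.v.w. 16 t → 15.02.01.02. Scheduled 21%. Dorestad agreement on 15.02: RVC < 45%. → 21%.
Sum: 19% + 34% + 21% + 21% = 95%.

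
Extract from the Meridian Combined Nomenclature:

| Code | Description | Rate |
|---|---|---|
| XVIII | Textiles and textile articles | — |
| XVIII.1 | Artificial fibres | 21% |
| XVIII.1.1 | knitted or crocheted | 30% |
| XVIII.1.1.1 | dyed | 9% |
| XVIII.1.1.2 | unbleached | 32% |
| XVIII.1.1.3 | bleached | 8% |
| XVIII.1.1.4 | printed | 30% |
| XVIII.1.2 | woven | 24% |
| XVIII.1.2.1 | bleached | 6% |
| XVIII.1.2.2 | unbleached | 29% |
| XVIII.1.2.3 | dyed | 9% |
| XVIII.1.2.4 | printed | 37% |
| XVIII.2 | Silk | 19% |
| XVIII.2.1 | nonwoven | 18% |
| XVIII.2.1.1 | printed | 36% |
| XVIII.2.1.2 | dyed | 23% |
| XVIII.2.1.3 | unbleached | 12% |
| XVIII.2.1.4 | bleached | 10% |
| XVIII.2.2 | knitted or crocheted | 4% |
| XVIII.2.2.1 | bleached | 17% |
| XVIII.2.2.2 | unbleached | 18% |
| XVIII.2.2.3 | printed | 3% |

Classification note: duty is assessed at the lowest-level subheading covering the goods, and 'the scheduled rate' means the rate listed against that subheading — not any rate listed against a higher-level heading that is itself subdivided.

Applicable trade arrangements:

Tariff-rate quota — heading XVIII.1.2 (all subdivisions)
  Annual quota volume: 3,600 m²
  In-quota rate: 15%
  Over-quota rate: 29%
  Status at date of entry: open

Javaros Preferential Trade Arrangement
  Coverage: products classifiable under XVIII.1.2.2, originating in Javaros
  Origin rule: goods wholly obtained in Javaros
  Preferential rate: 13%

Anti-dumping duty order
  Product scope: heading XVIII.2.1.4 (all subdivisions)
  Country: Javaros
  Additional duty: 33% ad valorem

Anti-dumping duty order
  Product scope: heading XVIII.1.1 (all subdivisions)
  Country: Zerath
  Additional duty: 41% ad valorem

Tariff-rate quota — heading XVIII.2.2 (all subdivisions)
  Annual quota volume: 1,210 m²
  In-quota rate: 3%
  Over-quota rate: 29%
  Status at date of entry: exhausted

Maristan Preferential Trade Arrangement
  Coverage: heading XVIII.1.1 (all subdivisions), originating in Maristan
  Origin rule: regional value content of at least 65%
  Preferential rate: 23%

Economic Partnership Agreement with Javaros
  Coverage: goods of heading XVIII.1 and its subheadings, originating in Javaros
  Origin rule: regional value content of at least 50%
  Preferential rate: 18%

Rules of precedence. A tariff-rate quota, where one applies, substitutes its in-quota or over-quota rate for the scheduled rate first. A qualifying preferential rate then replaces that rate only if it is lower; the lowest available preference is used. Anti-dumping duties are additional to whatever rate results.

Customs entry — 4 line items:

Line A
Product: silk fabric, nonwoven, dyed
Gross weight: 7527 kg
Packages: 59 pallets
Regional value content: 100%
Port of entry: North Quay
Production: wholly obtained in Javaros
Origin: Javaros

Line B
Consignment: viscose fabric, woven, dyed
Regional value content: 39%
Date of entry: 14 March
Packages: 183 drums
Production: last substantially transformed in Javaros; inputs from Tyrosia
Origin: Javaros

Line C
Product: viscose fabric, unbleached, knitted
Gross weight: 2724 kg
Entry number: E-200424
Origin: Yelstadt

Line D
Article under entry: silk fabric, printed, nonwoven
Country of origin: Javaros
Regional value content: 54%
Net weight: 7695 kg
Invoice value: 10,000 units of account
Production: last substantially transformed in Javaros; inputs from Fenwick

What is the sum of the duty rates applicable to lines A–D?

106%

Line A: silk → XVIII.2; nonwoven → XVIII.2.1; dyed → XVIII.2.1.2. Scheduled 23%. Javaros agreement on XVIII.1.2.2: XVIII.2.1.2 not covered; Javaros agreement on XVIII.1: XVIII.2.1.2 not covered. → 23%.
Line B: viscose → XVIII.1; woven → XVIII.1.2; dyed → XVIII.1.2.3. Scheduled 9%. quota on XVIII.1.2 open → in-quota 15%; Javaros agreement on XVIII.1.2.2: XVIII.1.2.3 not covered; Javaros agreement on XVIII.1: RVC < 50%. → 15%.
Line C: viscose → XVIII.1; knitted → XVIII.1.1; unbleached → XVIII.1.1.2. Scheduled 32%. No special measure applies. → 32%.
Line D: silk → XVIII.2; nonwoven → XVIII.2.1; printed → XVIII.2.1.1. Scheduled 36%. Javaros agreement on XVIII.1.2.2: XVIII.2.1.1 not covered; Javaros agreement on XVIII.1: XVIII.2.1.1 not covered. → 36%.
Sum: 23% + 15% + 32% + 36% = 106%.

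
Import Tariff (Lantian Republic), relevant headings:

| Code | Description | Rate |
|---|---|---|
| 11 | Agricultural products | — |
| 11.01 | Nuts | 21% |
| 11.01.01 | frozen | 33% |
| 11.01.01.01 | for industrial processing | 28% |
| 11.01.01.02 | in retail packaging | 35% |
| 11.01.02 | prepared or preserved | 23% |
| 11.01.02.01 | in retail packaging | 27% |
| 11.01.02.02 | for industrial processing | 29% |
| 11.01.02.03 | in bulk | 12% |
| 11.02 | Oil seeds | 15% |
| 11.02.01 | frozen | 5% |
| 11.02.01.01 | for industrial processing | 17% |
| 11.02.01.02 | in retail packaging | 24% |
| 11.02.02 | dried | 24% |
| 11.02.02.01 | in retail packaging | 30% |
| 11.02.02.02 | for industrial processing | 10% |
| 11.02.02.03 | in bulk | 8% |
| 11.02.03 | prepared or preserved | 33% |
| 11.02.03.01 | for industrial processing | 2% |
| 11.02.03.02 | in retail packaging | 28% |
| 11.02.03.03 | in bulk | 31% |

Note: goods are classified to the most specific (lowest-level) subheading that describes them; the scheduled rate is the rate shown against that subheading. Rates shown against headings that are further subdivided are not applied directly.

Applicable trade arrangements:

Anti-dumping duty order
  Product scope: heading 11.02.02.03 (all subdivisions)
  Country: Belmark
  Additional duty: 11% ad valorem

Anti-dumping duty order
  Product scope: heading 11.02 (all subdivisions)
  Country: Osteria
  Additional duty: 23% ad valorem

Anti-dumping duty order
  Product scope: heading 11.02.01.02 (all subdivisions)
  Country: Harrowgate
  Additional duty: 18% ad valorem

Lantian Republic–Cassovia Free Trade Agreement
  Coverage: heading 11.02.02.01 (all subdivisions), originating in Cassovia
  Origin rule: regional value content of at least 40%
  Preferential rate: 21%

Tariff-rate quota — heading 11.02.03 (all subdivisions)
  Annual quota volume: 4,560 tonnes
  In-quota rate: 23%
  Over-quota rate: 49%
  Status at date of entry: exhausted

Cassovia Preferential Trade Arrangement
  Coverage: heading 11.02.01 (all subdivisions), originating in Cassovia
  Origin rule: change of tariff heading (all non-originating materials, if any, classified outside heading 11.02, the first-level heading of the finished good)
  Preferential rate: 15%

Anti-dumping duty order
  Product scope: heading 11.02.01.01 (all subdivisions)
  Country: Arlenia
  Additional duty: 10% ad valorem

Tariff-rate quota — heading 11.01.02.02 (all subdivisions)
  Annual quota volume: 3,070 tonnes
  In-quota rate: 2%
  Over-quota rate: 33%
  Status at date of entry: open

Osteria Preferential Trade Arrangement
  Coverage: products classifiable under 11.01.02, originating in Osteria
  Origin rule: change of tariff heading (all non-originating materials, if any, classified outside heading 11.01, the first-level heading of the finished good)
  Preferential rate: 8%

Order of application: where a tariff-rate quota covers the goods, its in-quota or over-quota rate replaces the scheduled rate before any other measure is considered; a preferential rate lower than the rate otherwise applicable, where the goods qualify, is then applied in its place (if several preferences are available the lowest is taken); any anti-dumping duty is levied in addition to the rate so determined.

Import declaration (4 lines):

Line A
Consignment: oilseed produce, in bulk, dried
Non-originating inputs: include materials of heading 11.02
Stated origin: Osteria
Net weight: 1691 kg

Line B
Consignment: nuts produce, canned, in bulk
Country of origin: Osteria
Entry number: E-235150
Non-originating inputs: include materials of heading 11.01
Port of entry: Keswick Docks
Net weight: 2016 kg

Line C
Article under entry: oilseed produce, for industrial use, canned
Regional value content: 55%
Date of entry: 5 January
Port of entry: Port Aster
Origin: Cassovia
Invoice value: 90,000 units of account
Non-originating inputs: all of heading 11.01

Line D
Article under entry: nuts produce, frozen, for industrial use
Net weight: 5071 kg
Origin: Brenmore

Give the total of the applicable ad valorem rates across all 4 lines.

Line A: oilseed → 11.02; dried → 11.02.02; in bulk → 11.02.02.03. Scheduled 8%. Osteria agreement on 11.01.02: 11.02.02.03 not covered; anti-dumping (Osteria, 11.02): +23%; total 8% + 23% = 31%. → 31%.
Line B: nuts → 11.01; canned → 11.01.02; in bulk → 11.01.02.03. Scheduled 12%. Osteria agreement on 11.01.02: CTH not met. → 12%.
Line C: oilseed → 11.02; canned → 11.02.03; for industrial use → 11.02.03.01. Scheduled 2%. quota on 11.02.03 exhausted → over-quota 49%; Cassovia agreement on 11.02.02.01: 11.02.03.01 not covered; Cassovia agreement on 11.02.01: 11.02.03.01 not covered. → 49%.
Line D: nuts → 11.01; frozen → 11.01.01; for industrial use → 11.01.01.01. Scheduled 28%. No special measure applies. → 28%.
Sum: 31% + 12% + 49% + 28% = 120%.

120%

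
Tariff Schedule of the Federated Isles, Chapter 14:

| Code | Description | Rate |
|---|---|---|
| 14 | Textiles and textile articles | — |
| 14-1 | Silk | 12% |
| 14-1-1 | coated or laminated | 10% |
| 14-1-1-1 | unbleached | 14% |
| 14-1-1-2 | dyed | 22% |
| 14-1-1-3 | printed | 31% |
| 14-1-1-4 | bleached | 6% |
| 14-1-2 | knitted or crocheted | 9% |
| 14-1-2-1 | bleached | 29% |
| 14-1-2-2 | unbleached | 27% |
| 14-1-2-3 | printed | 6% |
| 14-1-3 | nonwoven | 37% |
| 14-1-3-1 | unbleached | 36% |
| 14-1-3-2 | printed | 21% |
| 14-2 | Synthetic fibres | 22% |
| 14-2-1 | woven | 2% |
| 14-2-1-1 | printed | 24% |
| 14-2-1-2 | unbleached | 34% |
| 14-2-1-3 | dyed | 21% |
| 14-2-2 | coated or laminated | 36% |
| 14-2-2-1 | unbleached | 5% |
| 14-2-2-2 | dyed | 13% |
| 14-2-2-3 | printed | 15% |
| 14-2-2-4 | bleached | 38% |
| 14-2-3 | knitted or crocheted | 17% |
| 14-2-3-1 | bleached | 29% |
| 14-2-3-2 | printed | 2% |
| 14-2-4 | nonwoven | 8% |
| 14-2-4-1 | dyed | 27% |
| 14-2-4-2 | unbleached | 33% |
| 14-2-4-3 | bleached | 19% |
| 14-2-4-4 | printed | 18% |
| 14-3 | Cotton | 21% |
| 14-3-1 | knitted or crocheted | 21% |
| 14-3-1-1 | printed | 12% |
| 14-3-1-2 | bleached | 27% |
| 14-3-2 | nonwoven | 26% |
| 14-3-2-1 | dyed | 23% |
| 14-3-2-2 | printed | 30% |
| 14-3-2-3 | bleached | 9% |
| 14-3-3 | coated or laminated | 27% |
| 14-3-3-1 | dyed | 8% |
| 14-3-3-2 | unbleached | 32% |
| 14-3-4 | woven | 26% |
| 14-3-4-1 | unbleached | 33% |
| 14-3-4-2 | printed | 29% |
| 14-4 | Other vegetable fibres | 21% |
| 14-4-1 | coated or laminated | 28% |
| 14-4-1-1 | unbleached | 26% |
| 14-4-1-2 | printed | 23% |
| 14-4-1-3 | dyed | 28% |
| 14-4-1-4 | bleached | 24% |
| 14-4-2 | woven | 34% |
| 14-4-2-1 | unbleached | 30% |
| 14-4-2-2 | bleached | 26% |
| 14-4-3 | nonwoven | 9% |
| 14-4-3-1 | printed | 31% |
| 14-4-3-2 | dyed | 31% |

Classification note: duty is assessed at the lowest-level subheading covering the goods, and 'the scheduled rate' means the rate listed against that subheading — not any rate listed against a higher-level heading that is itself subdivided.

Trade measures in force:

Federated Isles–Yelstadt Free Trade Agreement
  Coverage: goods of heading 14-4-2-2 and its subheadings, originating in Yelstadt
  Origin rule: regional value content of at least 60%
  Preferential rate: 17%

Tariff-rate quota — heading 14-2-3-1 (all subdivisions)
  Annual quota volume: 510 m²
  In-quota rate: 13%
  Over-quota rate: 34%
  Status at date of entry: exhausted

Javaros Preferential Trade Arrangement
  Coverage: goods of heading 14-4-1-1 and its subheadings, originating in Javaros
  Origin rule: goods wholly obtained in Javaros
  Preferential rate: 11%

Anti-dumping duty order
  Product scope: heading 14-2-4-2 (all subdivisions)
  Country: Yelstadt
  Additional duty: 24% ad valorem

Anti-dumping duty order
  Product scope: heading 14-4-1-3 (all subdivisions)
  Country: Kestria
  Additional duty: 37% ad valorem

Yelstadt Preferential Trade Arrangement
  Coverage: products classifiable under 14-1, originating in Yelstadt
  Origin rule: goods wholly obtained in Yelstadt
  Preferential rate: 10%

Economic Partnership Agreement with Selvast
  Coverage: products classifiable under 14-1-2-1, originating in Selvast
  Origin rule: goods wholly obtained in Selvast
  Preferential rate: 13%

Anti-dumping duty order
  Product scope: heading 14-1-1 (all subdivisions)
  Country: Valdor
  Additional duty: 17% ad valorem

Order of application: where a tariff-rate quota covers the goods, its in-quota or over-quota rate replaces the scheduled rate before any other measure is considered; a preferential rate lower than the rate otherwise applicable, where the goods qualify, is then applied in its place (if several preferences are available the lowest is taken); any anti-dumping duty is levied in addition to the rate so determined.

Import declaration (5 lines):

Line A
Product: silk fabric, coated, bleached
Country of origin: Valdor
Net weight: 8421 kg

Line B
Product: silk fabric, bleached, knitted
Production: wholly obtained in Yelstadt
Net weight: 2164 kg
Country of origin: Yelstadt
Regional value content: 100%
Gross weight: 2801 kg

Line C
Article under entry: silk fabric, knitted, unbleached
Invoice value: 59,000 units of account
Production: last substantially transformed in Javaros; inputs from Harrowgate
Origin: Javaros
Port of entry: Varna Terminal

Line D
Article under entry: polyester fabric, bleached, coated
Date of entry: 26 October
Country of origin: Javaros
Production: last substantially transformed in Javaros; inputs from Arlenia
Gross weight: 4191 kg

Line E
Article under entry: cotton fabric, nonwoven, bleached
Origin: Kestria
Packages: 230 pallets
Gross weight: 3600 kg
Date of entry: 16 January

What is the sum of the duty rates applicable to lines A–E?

Line A: silk → 14-1; coated → 14-1-1; bleached → 14-1-1-4. Scheduled 6%. anti-dumping (Valdor, 14-1-1): +17%; total 6% + 17% = 23%. → 23%.
Line B: silk → 14-1; knitted → 14-1-2; bleached → 14-1-2-1. Scheduled 29%. Yelstadt agreement on 14-4-2-2: 14-1-2-1 not covered; Yelstadt agreement on 14-1: wholly obtained → 10% available; preferential 10%. → 10%.
Line C: silk → 14-1; knitted → 14-1-2; unbleached → 14-1-2-2. Scheduled 27%. Javaros agreement on 14-4-1-1: 14-1-2-2 not covered. → 27%.
Line D: polyester → 14-2; coated → 14-2-2; bleached → 14-2-2-4. Scheduled 38%. Javaros agreement on 14-4-1-1: 14-2-2-4 not covered. → 38%.
Line E: cotton → 14-3; nonwoven → 14-3-2; bleached → 14-3-2-3. Scheduled 9%. No special measure applies. → 9%.
Sum: 23% + 10% + 27% + 38% + 9% = 107%.

107%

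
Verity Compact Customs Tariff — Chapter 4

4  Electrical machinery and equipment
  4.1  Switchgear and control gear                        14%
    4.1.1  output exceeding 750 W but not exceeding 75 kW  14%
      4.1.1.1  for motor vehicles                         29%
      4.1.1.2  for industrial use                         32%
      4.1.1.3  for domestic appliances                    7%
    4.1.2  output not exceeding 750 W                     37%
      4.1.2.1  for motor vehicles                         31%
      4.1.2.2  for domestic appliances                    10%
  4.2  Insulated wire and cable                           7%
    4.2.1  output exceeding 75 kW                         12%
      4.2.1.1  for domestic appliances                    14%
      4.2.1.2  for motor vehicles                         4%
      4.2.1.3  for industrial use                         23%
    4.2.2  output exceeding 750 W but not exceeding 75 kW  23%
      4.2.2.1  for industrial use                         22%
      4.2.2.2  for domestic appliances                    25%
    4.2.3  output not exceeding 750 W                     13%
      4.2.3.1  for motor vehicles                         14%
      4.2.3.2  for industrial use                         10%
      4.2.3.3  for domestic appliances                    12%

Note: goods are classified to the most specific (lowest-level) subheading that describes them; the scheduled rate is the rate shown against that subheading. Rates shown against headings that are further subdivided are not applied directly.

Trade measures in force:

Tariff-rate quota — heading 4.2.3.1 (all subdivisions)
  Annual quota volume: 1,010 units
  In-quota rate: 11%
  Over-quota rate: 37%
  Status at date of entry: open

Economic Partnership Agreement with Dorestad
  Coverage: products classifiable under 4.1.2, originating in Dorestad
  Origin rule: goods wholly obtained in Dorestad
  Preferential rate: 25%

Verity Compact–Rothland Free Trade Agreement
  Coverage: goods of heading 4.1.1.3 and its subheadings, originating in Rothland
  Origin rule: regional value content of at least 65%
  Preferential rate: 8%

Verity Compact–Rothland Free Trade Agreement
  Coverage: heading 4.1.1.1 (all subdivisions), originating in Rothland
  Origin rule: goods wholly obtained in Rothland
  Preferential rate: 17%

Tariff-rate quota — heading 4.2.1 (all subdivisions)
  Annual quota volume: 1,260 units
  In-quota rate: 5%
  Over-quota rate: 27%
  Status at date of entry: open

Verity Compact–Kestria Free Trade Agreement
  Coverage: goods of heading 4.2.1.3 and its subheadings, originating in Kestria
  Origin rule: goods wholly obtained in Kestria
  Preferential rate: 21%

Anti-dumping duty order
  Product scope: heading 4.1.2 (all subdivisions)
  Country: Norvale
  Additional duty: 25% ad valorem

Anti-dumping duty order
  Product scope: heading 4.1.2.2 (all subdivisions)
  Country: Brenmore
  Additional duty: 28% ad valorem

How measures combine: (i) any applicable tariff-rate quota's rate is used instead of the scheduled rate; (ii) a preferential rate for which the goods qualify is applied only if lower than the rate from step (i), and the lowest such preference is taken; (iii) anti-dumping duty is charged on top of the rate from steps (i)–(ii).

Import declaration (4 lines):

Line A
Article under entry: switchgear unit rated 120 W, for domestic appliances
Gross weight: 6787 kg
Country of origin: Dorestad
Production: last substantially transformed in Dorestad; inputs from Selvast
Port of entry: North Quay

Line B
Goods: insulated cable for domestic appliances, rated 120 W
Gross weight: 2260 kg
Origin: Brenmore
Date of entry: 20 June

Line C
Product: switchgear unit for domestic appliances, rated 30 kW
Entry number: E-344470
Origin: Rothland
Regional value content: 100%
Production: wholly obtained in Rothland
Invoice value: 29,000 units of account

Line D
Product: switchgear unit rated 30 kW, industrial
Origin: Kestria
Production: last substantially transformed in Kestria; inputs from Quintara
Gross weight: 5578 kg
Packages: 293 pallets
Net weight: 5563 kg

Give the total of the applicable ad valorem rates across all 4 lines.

61%

Line A: switchgear unit → 4.1; rated 120 W → 4.1.2; for domestic appliances → 4.1.2.2. Scheduled 10%. Dorestad agreement on 4.1.2: not wholly obtained. → 10%.
Line B: insulated cable → 4.2; rated 120 W → 4.2.3; for domestic appliances → 4.2.3.3. Scheduled 12%. No special measure applies. → 12%.
Line C: switchgear unit → 4.1; rated 30 kW → 4.1.1; for domestic appliances → 4.1.1.3. Scheduled 7%. Rothland agreement on 4.1.1.3: RVC ≥ 65% → 8% available; Rothland agreement on 4.1.1.1: 4.1.1.3 not covered; preference 8% not lower than 7% → no reduction. → 7%.
Line D: switchgear unit → 4.1; rated 30 kW → 4.1.1; industrial → 4.1.1.2. Scheduled 32%. Kestria agreement on 4.2.1.3: 4.1.1.2 not covered. → 32%.
Sum: 10% + 12% + 7% + 32% = 61%.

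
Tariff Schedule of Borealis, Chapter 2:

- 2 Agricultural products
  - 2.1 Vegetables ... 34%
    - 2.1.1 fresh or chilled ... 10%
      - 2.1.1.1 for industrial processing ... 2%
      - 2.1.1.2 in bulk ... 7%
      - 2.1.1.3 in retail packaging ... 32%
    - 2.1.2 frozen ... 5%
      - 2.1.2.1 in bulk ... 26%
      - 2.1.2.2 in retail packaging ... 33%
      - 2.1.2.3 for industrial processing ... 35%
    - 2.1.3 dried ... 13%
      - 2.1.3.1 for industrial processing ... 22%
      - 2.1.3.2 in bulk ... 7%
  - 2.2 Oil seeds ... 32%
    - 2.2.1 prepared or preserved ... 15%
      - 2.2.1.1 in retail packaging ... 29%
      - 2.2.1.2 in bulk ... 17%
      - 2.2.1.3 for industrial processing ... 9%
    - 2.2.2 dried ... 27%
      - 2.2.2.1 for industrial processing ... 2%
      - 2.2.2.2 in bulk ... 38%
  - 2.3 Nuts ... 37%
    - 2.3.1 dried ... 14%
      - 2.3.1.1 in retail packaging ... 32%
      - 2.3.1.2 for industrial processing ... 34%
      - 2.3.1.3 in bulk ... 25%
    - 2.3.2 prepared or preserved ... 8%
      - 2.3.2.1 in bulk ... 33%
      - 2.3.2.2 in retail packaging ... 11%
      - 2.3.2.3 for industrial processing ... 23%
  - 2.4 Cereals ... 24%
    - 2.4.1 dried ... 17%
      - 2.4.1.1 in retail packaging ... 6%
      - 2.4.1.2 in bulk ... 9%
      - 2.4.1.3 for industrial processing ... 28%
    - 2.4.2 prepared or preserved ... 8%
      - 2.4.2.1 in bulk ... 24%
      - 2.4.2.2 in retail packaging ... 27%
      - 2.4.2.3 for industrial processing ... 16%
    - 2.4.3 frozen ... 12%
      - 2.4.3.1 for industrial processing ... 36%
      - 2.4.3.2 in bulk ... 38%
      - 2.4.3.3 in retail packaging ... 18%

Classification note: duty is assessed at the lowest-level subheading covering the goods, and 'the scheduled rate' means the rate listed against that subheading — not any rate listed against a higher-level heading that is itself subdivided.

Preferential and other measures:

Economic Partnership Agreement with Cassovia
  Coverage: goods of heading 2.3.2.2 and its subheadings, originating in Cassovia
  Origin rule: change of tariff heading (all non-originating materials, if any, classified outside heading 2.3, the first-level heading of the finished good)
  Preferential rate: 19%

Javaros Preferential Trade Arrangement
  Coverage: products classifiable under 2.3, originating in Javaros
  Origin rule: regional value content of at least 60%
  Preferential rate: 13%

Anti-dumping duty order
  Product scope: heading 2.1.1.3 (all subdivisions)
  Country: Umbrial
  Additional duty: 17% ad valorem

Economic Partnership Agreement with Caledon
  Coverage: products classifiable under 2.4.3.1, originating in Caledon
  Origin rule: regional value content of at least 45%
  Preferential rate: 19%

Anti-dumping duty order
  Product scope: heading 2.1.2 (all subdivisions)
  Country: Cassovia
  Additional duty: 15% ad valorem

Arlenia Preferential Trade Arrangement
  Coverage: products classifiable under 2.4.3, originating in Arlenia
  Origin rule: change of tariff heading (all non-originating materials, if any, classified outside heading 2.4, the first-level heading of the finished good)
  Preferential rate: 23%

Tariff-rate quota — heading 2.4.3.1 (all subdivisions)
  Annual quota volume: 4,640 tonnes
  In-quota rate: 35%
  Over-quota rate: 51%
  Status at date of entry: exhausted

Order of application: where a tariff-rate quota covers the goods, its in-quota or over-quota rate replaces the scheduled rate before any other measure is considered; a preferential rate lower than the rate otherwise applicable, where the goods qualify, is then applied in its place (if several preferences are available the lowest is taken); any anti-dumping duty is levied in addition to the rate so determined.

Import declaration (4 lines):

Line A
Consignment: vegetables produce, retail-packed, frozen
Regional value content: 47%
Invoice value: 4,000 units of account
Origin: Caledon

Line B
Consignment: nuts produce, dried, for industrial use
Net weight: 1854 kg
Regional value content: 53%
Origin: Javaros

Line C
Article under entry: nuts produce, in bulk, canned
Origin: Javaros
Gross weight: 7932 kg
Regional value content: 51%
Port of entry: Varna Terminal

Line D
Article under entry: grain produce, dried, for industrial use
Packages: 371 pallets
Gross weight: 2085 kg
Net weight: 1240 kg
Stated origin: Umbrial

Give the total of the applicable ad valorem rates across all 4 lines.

Line A: vegetables → 2.1; frozen → 2.1.2; retail-packed → 2.1.2.2. Scheduled 33%. Caledon agreement on 2.4.3.1: 2.1.2.2 not covered. → 33%.
Line B: nuts → 2.3; dried → 2.3.1; for industrial use → 2.3.1.2. Scheduled 34%. Javaros agreement on 2.3: RVC < 60%. → 34%.
Line C: nuts → 2.3; canned → 2.3.2; in bulk → 2.3.2.1. Scheduled 33%. Javaros agreement on 2.3: RVC < 60%. → 33%.
Line D: grain → 2.4; dried → 2.4.1; for industrial use → 2.4.1.3. Scheduled 28%. No special measure applies. → 28%.
Sum: 33% + 34% + 33% + 28% = 128%.

128%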